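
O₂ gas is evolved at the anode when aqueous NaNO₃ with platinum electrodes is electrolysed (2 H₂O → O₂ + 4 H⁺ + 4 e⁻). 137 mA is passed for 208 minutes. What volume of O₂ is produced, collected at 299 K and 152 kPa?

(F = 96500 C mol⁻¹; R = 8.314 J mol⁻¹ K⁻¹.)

0.0724 L

Q = I·t = 0.1370 A × 12480 s = 1710 C.
n(e⁻) = Q/F = 1710 / 96500 = 0.01772 mol.
4 electrons are transferred per O₂ molecule, so n(O₂) = 0.01772 / 4 = 0.004429 mol.
V = nRT/P = (0.004429 × 8.314 × 299) / (152 × 10³ Pa) = 7.24 × 10⁻⁵ m³ = 0.0724 L.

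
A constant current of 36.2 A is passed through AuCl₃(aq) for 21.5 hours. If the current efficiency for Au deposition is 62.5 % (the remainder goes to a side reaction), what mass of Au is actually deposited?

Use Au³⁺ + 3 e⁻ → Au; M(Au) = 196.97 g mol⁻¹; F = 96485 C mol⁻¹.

1190 g

Q = I·t = 36.20 × 77400 = 2802000 C.
n(e⁻) = 2802000/96485 = 29.04 mol; theoretically n(Au) = 29.04/3 = 9.680 mol, m_theo = 1907 g.
At 62.5 % efficiency, m_actual = 0.625 × 1907 = 1190 g.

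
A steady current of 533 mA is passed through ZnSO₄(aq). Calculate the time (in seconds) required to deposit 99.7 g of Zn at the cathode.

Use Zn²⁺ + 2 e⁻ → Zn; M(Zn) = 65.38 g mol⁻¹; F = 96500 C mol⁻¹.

n(Zn) = m/M = 99.7 / 65.38 = 1.525 mol.
Each Zn atom requires 2 electrons, so n(e⁻) = 2 × 1.525 = 3.050 mol.
Q = n(e⁻)·F = 3.050 × 96500 = 294300 C.
t = Q/I = 294300 / 0.5330 A = 552200 s.

5.52 × 10⁵ s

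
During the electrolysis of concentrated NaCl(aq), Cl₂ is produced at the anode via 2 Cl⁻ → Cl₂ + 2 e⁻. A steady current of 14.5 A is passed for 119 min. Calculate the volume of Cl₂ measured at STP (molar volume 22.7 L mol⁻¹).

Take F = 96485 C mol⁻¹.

Q = I·t = 14.50 A × 7140.0 s = 103500 C.
n(e⁻) = Q/F = 103500 / 96485 = 1.073 mol.
2 electrons are transferred per Cl₂ molecule, so n(Cl₂) = 1.073 / 2 = 0.5365 mol.
V = n × V_m = 0.5365 × 22.7 = 12.2 L.

12.2 L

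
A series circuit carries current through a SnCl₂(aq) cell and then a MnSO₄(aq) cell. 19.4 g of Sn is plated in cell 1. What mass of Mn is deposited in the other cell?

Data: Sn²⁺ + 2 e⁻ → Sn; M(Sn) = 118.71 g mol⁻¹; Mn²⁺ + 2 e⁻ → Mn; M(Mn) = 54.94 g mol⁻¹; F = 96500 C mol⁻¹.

8.98 g

n(Sn) = 19.4 / 118.71 = 0.1634 mol.
Since Sn²⁺ + 2 e⁻ → Sn, n(e⁻) passed = 2 × 0.1634 = 0.3268 mol.
Cells in series carry the same charge, so the same 0.3268 mol of electrons passes through cell 2.
Mn²⁺ + 2 e⁻ → Mn, so n(Mn) = 0.3268 / 2 = 0.1634 mol.
m(Mn) = 0.1634 × 54.94 = 8.98 g.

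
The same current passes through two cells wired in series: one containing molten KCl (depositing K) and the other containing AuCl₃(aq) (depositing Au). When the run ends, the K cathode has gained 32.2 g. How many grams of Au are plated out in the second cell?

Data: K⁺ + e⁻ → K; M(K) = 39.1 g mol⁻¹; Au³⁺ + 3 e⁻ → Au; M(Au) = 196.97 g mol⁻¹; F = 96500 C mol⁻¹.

54.1 g

n(K) = 32.2 / 39.1 = 0.8235 mol.
Since K⁺ + e⁻ → K, n(e⁻) passed = 1 × 0.8235 = 0.8235 mol.
Cells in series carry the same charge, so the same 0.8235 mol of electrons passes through cell 2.
Au³⁺ + 3 e⁻ → Au, so n(Au) = 0.8235 / 3 = 0.2745 mol.
m(Au) = 0.2745 × 196.97 = 54.1 g.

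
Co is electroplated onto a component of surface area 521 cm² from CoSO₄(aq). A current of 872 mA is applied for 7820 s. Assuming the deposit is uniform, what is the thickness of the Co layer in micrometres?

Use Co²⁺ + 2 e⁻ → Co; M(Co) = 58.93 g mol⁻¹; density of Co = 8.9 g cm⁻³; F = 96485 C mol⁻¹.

4.49 μm

Q = I·t = 0.8720 × 7820.0 = 6819 C; n(e⁻) = 0.07067 mol.
n(Co) = n(e⁻)/2 = 0.03534 mol, so m = 0.03534 × 58.93 = 2.082 g.
Volume = m/ρ = 2.082 / 8.9 = 0.2340 cm³.
Thickness = V/A = 0.2340 / 521 = 4.49 × 10⁻⁴ cm = 4.49 μm.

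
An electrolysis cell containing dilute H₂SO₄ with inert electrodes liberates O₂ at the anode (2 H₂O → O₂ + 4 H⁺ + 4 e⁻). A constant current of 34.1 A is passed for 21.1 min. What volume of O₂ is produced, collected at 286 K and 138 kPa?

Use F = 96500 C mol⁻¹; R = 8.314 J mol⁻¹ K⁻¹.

1.93 L

Q = I·t = 34.10 A × 1266.0 s = 43170 C.
n(e⁻) = Q/F = 43170 / 96500 = 0.4474 mol.
4 electrons are transferred per O₂ molecule, so n(O₂) = 0.4474 / 4 = 0.1118 mol.
V = nRT/P = (0.1118 × 8.314 × 286) / (138 × 10³ Pa) = 0.00193 m³ = 1.93 L.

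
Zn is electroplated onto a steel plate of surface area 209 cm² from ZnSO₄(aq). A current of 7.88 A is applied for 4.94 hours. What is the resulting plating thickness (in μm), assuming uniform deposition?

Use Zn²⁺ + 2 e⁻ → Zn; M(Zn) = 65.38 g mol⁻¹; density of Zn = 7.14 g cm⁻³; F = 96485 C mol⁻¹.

318 μm

Q = I·t = 7.880 × 17784 = 140100 C; n(e⁻) = 1.452 mol.
n(Zn) = n(e⁻)/2 = 0.7262 mol, so m = 0.7262 × 65.38 = 47.48 g.
Volume = m/ρ = 47.48 / 7.14 = 6.650 cm³.
Thickness = V/A = 6.650 / 209 = 0.0318 cm = 318 μm.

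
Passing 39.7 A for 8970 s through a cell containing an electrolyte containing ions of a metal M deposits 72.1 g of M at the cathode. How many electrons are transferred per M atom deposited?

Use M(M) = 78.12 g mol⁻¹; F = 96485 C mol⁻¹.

Q = I·t = 39.70 A × 8970.0 s = 356100 C, so n(e⁻) = 356100/96485 = 3.691 mol.
n(M) deposited = 72.1 / 78.12 = 0.9229 mol.
Electrons per atom = n(e⁻)/n(M) = 3.691 / 0.9229 = 4.00 ≈ 4, so the ion is M⁴⁺.

4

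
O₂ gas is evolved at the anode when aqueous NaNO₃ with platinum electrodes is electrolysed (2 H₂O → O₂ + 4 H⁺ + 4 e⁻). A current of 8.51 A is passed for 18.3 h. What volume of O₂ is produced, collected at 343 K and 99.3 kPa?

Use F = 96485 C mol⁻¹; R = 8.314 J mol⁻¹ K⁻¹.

41.7 L

Q = I·t = 8.510 A × 65880 s = 560600 C.
n(e⁻) = Q/F = 560600 / 96485 = 5.811 mol.
4 electrons are transferred per O₂ molecule, so n(O₂) = 5.811 / 4 = 1.453 mol.
V = nRT/P = (1.453 × 8.314 × 343) / (99.3 × 10³ Pa) = 0.0417 m³ = 41.7 L.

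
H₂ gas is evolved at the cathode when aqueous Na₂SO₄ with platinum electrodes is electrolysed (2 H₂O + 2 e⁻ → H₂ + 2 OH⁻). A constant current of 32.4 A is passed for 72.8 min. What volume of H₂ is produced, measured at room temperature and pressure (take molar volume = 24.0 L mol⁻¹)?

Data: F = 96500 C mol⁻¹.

17.6 L

Q = I·t = 32.40 A × 4368.0 s = 141500 C.
n(e⁻) = Q/F = 141500 / 96500 = 1.467 mol.
2 electrons are transferred per H₂ molecule, so n(H₂) = 1.467 / 2 = 0.7333 mol.
V = n × V_m = 0.7333 × 24.0 = 17.6 L.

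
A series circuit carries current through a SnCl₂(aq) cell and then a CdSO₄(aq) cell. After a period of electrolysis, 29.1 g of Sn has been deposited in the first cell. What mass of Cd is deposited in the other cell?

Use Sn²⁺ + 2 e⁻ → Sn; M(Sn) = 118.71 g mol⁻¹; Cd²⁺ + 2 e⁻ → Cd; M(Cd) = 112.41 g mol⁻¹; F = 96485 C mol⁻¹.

n(Sn) = 29.1 / 118.71 = 0.2451 mol.
Since Sn²⁺ + 2 e⁻ → Sn, n(e⁻) passed = 2 × 0.2451 = 0.4903 mol.
Cells in series carry the same charge, so the same 0.4903 mol of electrons passes through cell 2.
Cd²⁺ + 2 e⁻ → Cd, so n(Cd) = 0.4903 / 2 = 0.2451 mol.
m(Cd) = 0.2451 × 112.41 = 27.6 g.

27.6 g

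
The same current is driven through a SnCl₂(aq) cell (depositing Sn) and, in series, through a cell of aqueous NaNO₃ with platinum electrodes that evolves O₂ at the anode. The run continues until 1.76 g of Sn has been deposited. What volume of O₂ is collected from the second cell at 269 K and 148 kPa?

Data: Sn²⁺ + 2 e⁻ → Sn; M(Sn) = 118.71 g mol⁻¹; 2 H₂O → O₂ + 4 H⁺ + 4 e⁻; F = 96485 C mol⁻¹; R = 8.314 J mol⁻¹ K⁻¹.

0.112 L

n(Sn) = 1.76 / 118.71 = 0.01483 mol, so n(e⁻) = 2 × 0.01483 = 0.02965 mol.
The cells are in series, so the same 0.02965 mol of electrons passes through the second cell.
2 H₂O → O₂ + 4 H⁺ + 4 e⁻ — 4 mol e⁻ per mol O₂, so n(O₂) = 0.02965/4 = 0.007413 mol.
V = nRT/P = (0.007413 × 8.314 × 269) / (148 × 10³) = 1.12 × 10⁻⁴ m³ = 0.112 L.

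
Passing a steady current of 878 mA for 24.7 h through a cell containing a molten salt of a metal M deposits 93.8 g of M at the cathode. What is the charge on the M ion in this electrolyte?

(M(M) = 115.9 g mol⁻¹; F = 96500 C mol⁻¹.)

Q = I·t = 0.8780 A × 88920 s = 78070 C, so n(e⁻) = 78070/96500 = 0.8090 mol.
n(M) deposited = 93.8 / 115.9 = 0.8093 mol.
Electrons per atom = n(e⁻)/n(M) = 0.8090 / 0.8093 = 1.00 ≈ 1, so the ion is M⁺.

+1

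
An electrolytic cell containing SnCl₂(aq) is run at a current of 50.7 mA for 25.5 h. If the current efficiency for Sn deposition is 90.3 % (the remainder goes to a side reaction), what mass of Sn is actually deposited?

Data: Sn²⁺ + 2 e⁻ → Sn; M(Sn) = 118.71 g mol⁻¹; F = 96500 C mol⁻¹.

2.59 g

Q = I·t = 0.05070 × 91800 = 4654 C.
n(e⁻) = 4654/96500 = 0.04823 mol; theoretically n(Sn) = 0.04823/2 = 0.02412 mol, m_theo = 2.863 g.
At 90.3 % efficiency, m_actual = 0.903 × 2.863 = 2.59 g.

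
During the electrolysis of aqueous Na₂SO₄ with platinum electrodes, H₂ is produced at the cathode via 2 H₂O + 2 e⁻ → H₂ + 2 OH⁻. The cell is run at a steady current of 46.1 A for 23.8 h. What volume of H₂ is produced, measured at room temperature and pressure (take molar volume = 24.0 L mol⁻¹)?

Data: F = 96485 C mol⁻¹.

491 L

Q = I·t = 46.10 A × 85680 s = 3950000 C.
n(e⁻) = Q/F = 3950000 / 96485 = 40.94 mol.
2 electrons are transferred per H₂ molecule, so n(H₂) = 40.94 / 2 = 20.47 mol.
V = n × V_m = 20.47 × 24.0 = 491 L.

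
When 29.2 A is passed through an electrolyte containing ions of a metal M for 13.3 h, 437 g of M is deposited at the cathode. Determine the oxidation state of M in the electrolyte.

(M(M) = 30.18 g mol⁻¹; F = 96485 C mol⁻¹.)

+1

Q = I·t = 29.20 A × 47880 s = 1398000 C, so n(e⁻) = 1398000/96485 = 14.49 mol.
n(M) deposited = 437 / 30.18 = 14.48 mol.
Electrons per atom = n(e⁻)/n(M) = 14.49 / 14.48 = 1.00 ≈ 1, so the ion is M⁺.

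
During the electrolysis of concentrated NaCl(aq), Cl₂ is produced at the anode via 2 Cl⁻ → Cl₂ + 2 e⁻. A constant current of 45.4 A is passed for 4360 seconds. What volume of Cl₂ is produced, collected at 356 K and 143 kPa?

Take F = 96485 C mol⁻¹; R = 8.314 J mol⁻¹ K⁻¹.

21.2 L

Q = I·t = 45.40 A × 4360.0 s = 197900 C.
n(e⁻) = Q/F = 197900 / 96485 = 2.052 mol.
2 electrons are transferred per Cl₂ molecule, so n(Cl₂) = 2.052 / 2 = 1.026 mol.
V = nRT/P = (1.026 × 8.314 × 356) / (143 × 10³ Pa) = 0.0212 m³ = 21.2 L.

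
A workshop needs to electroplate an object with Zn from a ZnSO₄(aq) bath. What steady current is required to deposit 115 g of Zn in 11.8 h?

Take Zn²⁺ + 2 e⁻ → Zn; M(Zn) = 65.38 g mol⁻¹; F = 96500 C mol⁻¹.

n(Zn) = 115 / 65.38 = 1.759 mol.
n(e⁻) = 2 × 1.759 = 3.518 mol.
Q = n(e⁻)·F = 3.518 × 96500 = 339500 C.
I = Q/t = 339500 / 42480 s = 7.99 A.

7.99 A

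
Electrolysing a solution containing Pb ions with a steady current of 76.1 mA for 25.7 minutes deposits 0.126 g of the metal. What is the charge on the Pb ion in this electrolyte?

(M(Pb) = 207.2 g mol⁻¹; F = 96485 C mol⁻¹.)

+2

Q = I·t = 0.07610 A × 1542.0 s = 117.3 C, so n(e⁻) = 117.3/96485 = 0.001216 mol.
n(Pb) deposited = 0.126 / 207.2 = 0.0006081 mol.
Electrons per atom = n(e⁻)/n(Pb) = 0.001216 / 0.0006081 = 2.00 ≈ 2, so the ion is Pb²⁺.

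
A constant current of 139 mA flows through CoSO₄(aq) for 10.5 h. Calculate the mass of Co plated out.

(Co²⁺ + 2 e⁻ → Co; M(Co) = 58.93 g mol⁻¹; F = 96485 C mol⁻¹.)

Q = I·t = 0.1390 A × 37800 s = 5254 C.
n(e⁻) = Q/F = 5254 / 96485 = 0.05446 mol.
Co²⁺ + 2 e⁻ → Co, so n(Co) = n(e⁻)/2 = 0.02723 mol.
m = n·M = 0.02723 × 58.93 = 1.60 g.

1.60 g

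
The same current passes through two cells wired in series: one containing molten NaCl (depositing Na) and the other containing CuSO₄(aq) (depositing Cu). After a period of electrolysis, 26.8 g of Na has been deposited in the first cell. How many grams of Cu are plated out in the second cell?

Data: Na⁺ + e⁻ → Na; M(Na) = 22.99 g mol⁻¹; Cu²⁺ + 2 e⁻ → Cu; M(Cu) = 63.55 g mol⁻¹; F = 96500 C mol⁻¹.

37.0 g

n(Na) = 26.8 / 22.99 = 1.166 mol.
Since Na⁺ + e⁻ → Na, n(e⁻) passed = 1 × 1.166 = 1.166 mol.
Cells in series carry the same charge, so the same 1.166 mol of electrons passes through cell 2.
Cu²⁺ + 2 e⁻ → Cu, so n(Cu) = 1.166 / 2 = 0.5829 mol.
m(Cu) = 0.5829 × 63.55 = 37.0 g.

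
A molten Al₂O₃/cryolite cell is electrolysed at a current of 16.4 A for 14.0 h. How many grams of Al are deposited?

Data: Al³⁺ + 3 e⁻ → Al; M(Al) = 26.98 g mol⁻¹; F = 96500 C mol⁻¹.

77.0 g

Q = I·t = 16.40 A × 50400 s = 826600 C.
n(e⁻) = Q/F = 826600 / 96500 = 8.565 mol.
Al³⁺ + 3 e⁻ → Al, so n(Al) = n(e⁻)/3 = 2.855 mol.
m = n·M = 2.855 × 26.98 = 77.0 g.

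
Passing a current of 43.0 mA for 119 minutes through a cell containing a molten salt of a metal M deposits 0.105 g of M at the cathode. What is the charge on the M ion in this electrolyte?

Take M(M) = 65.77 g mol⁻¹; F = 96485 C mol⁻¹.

Q = I·t = 0.04300 A × 7140.0 s = 307.0 C, so n(e⁻) = 307.0/96485 = 0.003182 mol.
n(M) deposited = 0.105 / 65.77 = 0.001596 mol.
Electrons per atom = n(e⁻)/n(M) = 0.003182 / 0.001596 = 1.99 ≈ 2, so the ion is M²⁺.

+2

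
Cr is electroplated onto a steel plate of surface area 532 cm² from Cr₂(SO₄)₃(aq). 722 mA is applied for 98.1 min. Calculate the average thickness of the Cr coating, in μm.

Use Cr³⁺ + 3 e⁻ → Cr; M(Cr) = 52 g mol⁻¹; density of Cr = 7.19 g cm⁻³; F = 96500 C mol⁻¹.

Q = I·t = 0.7220 × 5886.0 = 4250 C; n(e⁻) = 0.04404 mol.
n(Cr) = n(e⁻)/3 = 0.01468 mol, so m = 0.01468 × 52 = 0.7633 g.
Volume = m/ρ = 0.7633 / 7.19 = 0.1062 cm³.
Thickness = V/A = 0.1062 / 532 = 2.00 × 10⁻⁴ cm = 2.00 μm.

2.00 μm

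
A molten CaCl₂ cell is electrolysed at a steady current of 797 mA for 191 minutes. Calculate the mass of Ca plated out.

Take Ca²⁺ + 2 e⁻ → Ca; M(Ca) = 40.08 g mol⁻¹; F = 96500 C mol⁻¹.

Q = I·t = 0.7970 A × 11460 s = 9134 C.
n(e⁻) = Q/F = 9134 / 96500 = 0.09465 mol.
Ca²⁺ + 2 e⁻ → Ca, so n(Ca) = n(e⁻)/2 = 0.04732 mol.
m = n·M = 0.04732 × 40.08 = 1.90 g.

1.90 g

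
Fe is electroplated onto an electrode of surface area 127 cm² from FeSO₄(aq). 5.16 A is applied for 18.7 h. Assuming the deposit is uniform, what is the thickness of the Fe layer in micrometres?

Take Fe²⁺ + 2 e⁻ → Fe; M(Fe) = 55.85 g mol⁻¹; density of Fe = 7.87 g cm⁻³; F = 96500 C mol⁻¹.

1010 μm

Q = I·t = 5.160 × 67320 = 347400 C; n(e⁻) = 3.600 mol.
n(Fe) = n(e⁻)/2 = 1.800 mol, so m = 1.800 × 55.85 = 100.5 g.
Volume = m/ρ = 100.5 / 7.87 = 12.77 cm³.
Thickness = V/A = 12.77 / 127 = 0.101 cm = 1010 μm.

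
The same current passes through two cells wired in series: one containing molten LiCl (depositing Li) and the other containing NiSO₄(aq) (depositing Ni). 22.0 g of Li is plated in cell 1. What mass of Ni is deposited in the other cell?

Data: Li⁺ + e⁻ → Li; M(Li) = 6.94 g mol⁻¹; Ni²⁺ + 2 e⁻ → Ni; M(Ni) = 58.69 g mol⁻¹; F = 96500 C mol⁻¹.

93.0 g

n(Li) = 22.0 / 6.94 = 3.170 mol.
Since Li⁺ + e⁻ → Li, n(e⁻) passed = 1 × 3.170 = 3.170 mol.
Cells in series carry the same charge, so the same 3.170 mol of electrons passes through cell 2.
Ni²⁺ + 2 e⁻ → Ni, so n(Ni) = 3.170 / 2 = 1.585 mol.
m(Ni) = 1.585 × 58.69 = 93.0 g.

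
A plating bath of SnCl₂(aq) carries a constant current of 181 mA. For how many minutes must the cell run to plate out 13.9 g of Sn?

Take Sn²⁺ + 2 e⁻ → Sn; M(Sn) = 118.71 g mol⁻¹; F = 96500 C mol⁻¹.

n(Sn) = m/M = 13.9 / 118.71 = 0.1171 mol.
Each Sn atom requires 2 electrons, so n(e⁻) = 2 × 0.1171 = 0.2342 mol.
Q = n(e⁻)·F = 0.2342 × 96500 = 22600 C.
t = Q/I = 22600 / 0.1810 A = 124900 s = 2080 min.

2080 min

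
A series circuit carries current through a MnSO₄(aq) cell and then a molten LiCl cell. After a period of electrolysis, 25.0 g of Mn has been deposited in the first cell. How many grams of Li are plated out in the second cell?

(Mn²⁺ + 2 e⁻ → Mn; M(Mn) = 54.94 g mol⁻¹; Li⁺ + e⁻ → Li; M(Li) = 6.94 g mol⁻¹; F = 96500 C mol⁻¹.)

n(Mn) = 25.0 / 54.94 = 0.4550 mol.
Since Mn²⁺ + 2 e⁻ → Mn, n(e⁻) passed = 2 × 0.4550 = 0.9101 mol.
Cells in series carry the same charge, so the same 0.9101 mol of electrons passes through cell 2.
Li⁺ + e⁻ → Li, so n(Li) = 0.9101 / 1 = 0.9101 mol.
m(Li) = 0.9101 × 6.94 = 6.32 g.

6.32 g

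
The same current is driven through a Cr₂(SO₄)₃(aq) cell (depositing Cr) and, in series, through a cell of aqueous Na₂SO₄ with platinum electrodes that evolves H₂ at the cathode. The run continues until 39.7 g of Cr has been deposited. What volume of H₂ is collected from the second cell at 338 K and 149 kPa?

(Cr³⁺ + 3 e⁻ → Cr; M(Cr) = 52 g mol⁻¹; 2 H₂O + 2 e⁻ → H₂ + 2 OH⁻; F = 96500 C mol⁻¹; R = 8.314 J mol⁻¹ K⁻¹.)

21.6 L

n(Cr) = 39.7 / 52 = 0.7635 mol, so n(e⁻) = 3 × 0.7635 = 2.290 mol.
The cells are in series, so the same 2.290 mol of electrons passes through the second cell.
2 H₂O + 2 e⁻ → H₂ + 2 OH⁻ — 2 mol e⁻ per mol H₂, so n(H₂) = 2.290/2 = 1.145 mol.
V = nRT/P = (1.145 × 8.314 × 338) / (149 × 10³) = 0.0216 m³ = 21.6 L.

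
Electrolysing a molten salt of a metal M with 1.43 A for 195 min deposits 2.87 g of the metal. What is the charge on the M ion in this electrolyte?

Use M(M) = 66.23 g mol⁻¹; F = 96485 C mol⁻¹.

Q = I·t = 1.430 A × 11700 s = 16730 C, so n(e⁻) = 16730/96485 = 0.1734 mol.
n(M) deposited = 2.87 / 66.23 = 0.04333 mol.
Electrons per atom = n(e⁻)/n(M) = 0.1734 / 0.04333 = 4.00 ≈ 4, so the ion is M⁴⁺.

+4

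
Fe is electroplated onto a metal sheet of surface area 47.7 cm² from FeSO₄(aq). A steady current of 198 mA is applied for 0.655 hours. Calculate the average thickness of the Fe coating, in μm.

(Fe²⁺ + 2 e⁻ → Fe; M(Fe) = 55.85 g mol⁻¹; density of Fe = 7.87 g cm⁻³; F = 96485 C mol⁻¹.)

Q = I·t = 0.1980 × 2358.0 = 466.9 C; n(e⁻) = 0.004839 mol.
n(Fe) = n(e⁻)/2 = 0.002419 mol, so m = 0.002419 × 55.85 = 0.1351 g.
Volume = m/ρ = 0.1351 / 7.87 = 0.01717 cm³.
Thickness = V/A = 0.01717 / 47.7 = 3.60 × 10⁻⁴ cm = 3.60 μm.

3.60 μm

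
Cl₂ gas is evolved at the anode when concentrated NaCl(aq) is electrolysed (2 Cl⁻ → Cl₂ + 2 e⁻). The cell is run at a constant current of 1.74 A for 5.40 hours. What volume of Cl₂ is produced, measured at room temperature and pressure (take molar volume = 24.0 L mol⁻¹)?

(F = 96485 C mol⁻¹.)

4.21 L

Q = I·t = 1.740 A × 19440 s = 33830 C.
n(e⁻) = Q/F = 33830 / 96485 = 0.3506 mol.
2 electrons are transferred per Cl₂ molecule, so n(Cl₂) = 0.3506 / 2 = 0.1753 mol.
V = n × V_m = 0.1753 × 24.0 = 4.21 L.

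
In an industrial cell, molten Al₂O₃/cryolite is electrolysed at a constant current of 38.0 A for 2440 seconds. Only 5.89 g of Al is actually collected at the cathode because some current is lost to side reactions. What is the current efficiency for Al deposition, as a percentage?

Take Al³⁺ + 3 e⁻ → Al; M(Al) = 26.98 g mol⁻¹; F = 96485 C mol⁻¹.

Q = I·t = 38.00 × 2440.0 = 92720 C; n(e⁻) = 92720/96485 = 0.9610 mol.
Theoretical n(Al) = n(e⁻)/3 = 0.3203 mol, i.e. m_theo = 0.3203 × 26.98 = 8.642 g.
Efficiency = m_actual / m_theo = 5.89 / 8.642 = 68.2 %.

68.2 %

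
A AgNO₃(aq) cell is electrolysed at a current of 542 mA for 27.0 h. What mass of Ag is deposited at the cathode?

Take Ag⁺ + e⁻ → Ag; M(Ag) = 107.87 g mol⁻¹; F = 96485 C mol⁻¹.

58.9 g

Q = I·t = 0.5420 A × 97200 s = 52680 C.
n(e⁻) = Q/F = 52680 / 96485 = 0.5460 mol.
Ag⁺ + e⁻ → Ag, so n(Ag) = n(e⁻)/1 = 0.5460 mol.
m = n·M = 0.5460 × 107.87 = 58.9 g.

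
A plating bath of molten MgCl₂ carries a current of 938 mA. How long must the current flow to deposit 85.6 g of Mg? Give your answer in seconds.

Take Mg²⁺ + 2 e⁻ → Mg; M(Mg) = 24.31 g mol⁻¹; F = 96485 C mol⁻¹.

n(Mg) = m/M = 85.6 / 24.31 = 3.521 mol.
Each Mg atom requires 2 electrons, so n(e⁻) = 2 × 3.521 = 7.042 mol.
Q = n(e⁻)·F = 7.042 × 96485 = 679500 C.
t = Q/I = 679500 / 0.9380 A = 724400 s.

7.24 × 10⁵ s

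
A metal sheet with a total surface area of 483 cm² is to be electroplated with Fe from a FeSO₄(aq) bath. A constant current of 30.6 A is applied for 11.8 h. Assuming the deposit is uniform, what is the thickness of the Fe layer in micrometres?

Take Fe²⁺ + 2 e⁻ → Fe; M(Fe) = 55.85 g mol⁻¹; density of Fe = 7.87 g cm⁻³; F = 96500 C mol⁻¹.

Q = I·t = 30.60 × 42480 = 1300000 C; n(e⁻) = 13.47 mol.
n(Fe) = n(e⁻)/2 = 6.735 mol, so m = 6.735 × 55.85 = 376.2 g.
Volume = m/ρ = 376.2 / 7.87 = 47.80 cm³.
Thickness = V/A = 47.80 / 483 = 0.0990 cm = 990 μm.

990 μm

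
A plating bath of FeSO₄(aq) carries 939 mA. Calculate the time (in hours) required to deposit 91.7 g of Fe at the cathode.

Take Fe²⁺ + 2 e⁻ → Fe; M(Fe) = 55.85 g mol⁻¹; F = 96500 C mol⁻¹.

n(Fe) = m/M = 91.7 / 55.85 = 1.642 mol.
Each Fe atom requires 2 electrons, so n(e⁻) = 2 × 1.642 = 3.284 mol.
Q = n(e⁻)·F = 3.284 × 96500 = 316900 C.
t = Q/I = 316900 / 0.9390 A = 337500 s = 93.7 h.

93.7 h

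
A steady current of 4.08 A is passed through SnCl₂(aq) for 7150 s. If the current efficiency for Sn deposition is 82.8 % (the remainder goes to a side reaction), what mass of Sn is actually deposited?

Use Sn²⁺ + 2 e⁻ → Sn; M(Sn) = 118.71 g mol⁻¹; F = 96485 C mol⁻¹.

14.9 g

Q = I·t = 4.080 × 7150.0 = 29170 C.
n(e⁻) = 29170/96485 = 0.3023 mol; theoretically n(Sn) = 0.3023/2 = 0.1512 mol, m_theo = 17.95 g.
At 82.8 % efficiency, m_actual = 0.828 × 17.95 = 14.9 g.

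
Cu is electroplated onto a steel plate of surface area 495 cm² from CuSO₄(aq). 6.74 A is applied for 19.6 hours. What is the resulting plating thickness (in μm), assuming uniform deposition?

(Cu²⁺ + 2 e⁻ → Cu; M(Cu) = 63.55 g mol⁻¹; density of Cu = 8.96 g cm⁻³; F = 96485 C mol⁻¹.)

Q = I·t = 6.740 × 70560 = 475600 C; n(e⁻) = 4.929 mol.
n(Cu) = n(e⁻)/2 = 2.464 mol, so m = 2.464 × 63.55 = 156.6 g.
Volume = m/ρ = 156.6 / 8.96 = 17.48 cm³.
Thickness = V/A = 17.48 / 495 = 0.0353 cm = 353 μm.

353 μm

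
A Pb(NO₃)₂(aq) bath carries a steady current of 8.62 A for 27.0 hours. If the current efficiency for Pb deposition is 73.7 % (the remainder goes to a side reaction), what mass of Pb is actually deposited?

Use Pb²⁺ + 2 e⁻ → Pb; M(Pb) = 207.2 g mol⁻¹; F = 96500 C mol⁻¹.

663 g

Q = I·t = 8.620 × 97200 = 837900 C.
n(e⁻) = 837900/96500 = 8.683 mol; theoretically n(Pb) = 8.683/2 = 4.341 mol, m_theo = 899.5 g.
At 73.7 % efficiency, m_actual = 0.737 × 899.5 = 663 g.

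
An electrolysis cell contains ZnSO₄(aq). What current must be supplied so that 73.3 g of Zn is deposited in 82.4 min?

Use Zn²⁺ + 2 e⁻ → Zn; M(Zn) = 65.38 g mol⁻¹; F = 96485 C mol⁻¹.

43.8 A

n(Zn) = 73.3 / 65.38 = 1.121 mol.
n(e⁻) = 2 × 1.121 = 2.242 mol.
Q = n(e⁻)·F = 2.242 × 96485 = 216300 C.
I = Q/t = 216300 / 4944.0 s = 43.8 A.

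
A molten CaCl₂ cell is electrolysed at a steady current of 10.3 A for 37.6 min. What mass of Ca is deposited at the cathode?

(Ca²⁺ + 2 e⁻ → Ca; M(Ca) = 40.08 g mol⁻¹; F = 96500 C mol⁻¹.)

Q = I·t = 10.30 A × 2256.0 s = 23240 C.
n(e⁻) = Q/F = 23240 / 96500 = 0.2408 mol.
Ca²⁺ + 2 e⁻ → Ca, so n(Ca) = n(e⁻)/2 = 0.1204 mol.
m = n·M = 0.1204 × 40.08 = 4.83 g.

4.83 g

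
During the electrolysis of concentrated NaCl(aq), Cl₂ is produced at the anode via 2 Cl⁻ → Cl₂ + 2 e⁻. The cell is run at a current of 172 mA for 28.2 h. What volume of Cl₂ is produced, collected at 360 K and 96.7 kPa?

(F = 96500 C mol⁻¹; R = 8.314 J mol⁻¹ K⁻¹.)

2.80 L

Q = I·t = 0.1720 A × 101520 s = 17460 C.
n(e⁻) = Q/F = 17460 / 96500 = 0.1809 mol.
2 electrons are transferred per Cl₂ molecule, so n(Cl₂) = 0.1809 / 2 = 0.09047 mol.
V = nRT/P = (0.09047 × 8.314 × 360) / (96.7 × 10³ Pa) = 0.00280 m³ = 2.80 L.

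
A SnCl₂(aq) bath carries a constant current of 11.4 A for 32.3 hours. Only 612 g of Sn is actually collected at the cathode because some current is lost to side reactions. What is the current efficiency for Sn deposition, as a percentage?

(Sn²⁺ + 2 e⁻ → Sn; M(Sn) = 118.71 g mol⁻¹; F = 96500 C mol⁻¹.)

75.1 %

Q = I·t = 11.40 × 116280 = 1326000 C; n(e⁻) = 1326000/96500 = 13.74 mol.
Theoretical n(Sn) = n(e⁻)/2 = 6.868 mol, i.e. m_theo = 6.868 × 118.71 = 815.3 g.
Efficiency = m_actual / m_theo = 612 / 815.3 = 75.1 %.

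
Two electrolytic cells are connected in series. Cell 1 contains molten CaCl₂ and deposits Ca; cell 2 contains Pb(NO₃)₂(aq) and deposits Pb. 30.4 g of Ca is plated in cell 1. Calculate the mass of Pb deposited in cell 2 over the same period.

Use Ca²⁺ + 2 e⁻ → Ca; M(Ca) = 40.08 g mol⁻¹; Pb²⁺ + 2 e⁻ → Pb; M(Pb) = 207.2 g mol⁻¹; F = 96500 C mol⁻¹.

n(Ca) = 30.4 / 40.08 = 0.7585 mol.
Since Ca²⁺ + 2 e⁻ → Ca, n(e⁻) passed = 2 × 0.7585 = 1.517 mol.
Cells in series carry the same charge, so the same 1.517 mol of electrons passes through cell 2.
Pb²⁺ + 2 e⁻ → Pb, so n(Pb) = 1.517 / 2 = 0.7585 mol.
m(Pb) = 0.7585 × 207.2 = 157 g.

157 g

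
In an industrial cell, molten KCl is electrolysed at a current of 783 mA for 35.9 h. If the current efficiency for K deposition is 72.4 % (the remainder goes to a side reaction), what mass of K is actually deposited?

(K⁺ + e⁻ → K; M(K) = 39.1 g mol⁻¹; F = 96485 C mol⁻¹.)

29.7 g

Q = I·t = 0.7830 × 129240 = 101200 C.
n(e⁻) = 101200/96485 = 1.049 mol; theoretically n(K) = 1.049/1 = 1.049 mol, m_theo = 41.01 g.
At 72.4 % efficiency, m_actual = 0.724 × 41.01 = 29.7 g.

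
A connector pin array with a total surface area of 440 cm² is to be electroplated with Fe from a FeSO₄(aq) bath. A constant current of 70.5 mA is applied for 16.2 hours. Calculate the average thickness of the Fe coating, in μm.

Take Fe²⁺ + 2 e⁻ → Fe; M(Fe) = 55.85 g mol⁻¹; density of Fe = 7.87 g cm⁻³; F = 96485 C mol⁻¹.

Q = I·t = 0.07050 × 58320 = 4112 C; n(e⁻) = 0.04261 mol.
n(Fe) = n(e⁻)/2 = 0.02131 mol, so m = 0.02131 × 55.85 = 1.190 g.
Volume = m/ρ = 1.190 / 7.87 = 0.1512 cm³.
Thickness = V/A = 0.1512 / 440 = 3.44 × 10⁻⁴ cm = 3.44 μm.

3.44 μm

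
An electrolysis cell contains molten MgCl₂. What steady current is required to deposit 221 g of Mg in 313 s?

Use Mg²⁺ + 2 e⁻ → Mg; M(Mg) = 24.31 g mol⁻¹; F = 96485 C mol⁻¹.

5600 A

n(Mg) = 221 / 24.31 = 9.091 mol.
n(e⁻) = 2 × 9.091 = 18.18 mol.
Q = n(e⁻)·F = 18.18 × 96485 = 1754000 C.
I = Q/t = 1754000 / 313.00 s = 5600 A.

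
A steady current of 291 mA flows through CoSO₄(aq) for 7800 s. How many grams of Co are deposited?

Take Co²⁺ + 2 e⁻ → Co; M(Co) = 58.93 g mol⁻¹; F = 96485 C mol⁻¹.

0.693 g

Q = I·t = 0.2910 A × 7800.0 s = 2270 C.
n(e⁻) = Q/F = 2270 / 96485 = 0.02352 mol.
Co²⁺ + 2 e⁻ → Co, so n(Co) = n(e⁻)/2 = 0.01176 mol.
m = n·M = 0.01176 × 58.93 = 0.693 g.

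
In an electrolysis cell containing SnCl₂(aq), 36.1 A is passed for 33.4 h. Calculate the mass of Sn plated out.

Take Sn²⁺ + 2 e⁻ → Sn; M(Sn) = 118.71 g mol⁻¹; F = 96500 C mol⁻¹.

2670 g

Q = I·t = 36.10 A × 120240 s = 4341000 C.
n(e⁻) = Q/F = 4341000 / 96500 = 44.98 mol.
Sn²⁺ + 2 e⁻ → Sn, so n(Sn) = n(e⁻)/2 = 22.49 mol.
m = n·M = 22.49 × 118.71 = 2670 g.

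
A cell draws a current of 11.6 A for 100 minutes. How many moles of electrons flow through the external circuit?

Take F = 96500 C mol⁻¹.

0.721 mol

Q = I·t = 11.60 A × 6000.0 s = 69600 C.
n(e⁻) = Q/F = 69600 / 96500 = 0.721 mol.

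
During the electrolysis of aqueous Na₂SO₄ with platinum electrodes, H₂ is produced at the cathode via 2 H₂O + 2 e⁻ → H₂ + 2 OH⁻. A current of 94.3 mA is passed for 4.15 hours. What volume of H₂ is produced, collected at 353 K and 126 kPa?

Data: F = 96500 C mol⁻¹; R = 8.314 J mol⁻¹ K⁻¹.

0.170 L

Q = I·t = 0.09430 A × 14940 s = 1409 C.
n(e⁻) = Q/F = 1409 / 96500 = 0.01460 mol.
2 electrons are transferred per H₂ molecule, so n(H₂) = 0.01460 / 2 = 0.007300 mol.
V = nRT/P = (0.007300 × 8.314 × 353) / (126 × 10³ Pa) = 1.70 × 10⁻⁴ m³ = 0.170 L.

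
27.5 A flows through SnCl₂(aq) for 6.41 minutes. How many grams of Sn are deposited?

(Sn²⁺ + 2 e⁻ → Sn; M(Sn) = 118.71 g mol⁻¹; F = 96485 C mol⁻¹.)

Q = I·t = 27.50 A × 384.60 s = 10580 C.
n(e⁻) = Q/F = 10580 / 96485 = 0.1096 mol.
Sn²⁺ + 2 e⁻ → Sn, so n(Sn) = n(e⁻)/2 = 0.05481 mol.
m = n·M = 0.05481 × 118.71 = 6.51 g.

6.51 g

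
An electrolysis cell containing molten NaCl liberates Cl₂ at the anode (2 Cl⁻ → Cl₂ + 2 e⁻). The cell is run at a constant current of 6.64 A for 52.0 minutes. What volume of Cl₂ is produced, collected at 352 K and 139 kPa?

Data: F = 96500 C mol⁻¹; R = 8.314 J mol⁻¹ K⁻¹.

2.26 L

Q = I·t = 6.640 A × 3120.0 s = 20720 C.
n(e⁻) = Q/F = 20720 / 96500 = 0.2147 mol.
2 electrons are transferred per Cl₂ molecule, so n(Cl₂) = 0.2147 / 2 = 0.1073 mol.
V = nRT/P = (0.1073 × 8.314 × 352) / (139 × 10³ Pa) = 0.00226 m³ = 2.26 L.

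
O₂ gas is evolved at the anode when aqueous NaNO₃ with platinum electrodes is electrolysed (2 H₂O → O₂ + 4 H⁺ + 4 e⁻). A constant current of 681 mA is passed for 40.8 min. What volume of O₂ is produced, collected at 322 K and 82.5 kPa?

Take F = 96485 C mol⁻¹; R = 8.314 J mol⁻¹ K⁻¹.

0.140 L

Q = I·t = 0.6810 A × 2448.0 s = 1667 C.
n(e⁻) = Q/F = 1667 / 96485 = 0.01728 mol.
4 electrons are transferred per O₂ molecule, so n(O₂) = 0.01728 / 4 = 0.004320 mol.
V = nRT/P = (0.004320 × 8.314 × 322) / (82.5 × 10³ Pa) = 1.40 × 10⁻⁴ m³ = 0.140 L.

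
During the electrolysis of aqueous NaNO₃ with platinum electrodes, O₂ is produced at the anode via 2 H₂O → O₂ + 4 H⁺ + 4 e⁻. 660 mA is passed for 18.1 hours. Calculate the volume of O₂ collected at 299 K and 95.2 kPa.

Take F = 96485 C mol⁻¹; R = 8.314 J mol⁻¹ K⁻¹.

Q = I·t = 0.6600 A × 65160 s = 43010 C.
n(e⁻) = Q/F = 43010 / 96485 = 0.4457 mol.
4 electrons are transferred per O₂ molecule, so n(O₂) = 0.4457 / 4 = 0.1114 mol.
V = nRT/P = (0.1114 × 8.314 × 299) / (95.2 × 10³ Pa) = 0.00291 m³ = 2.91 L.

2.91 L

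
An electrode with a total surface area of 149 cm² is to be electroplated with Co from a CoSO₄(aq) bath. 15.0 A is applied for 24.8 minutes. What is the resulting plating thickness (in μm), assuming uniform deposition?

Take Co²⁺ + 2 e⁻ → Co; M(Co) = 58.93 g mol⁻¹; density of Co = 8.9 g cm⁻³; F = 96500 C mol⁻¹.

51.4 μm

Q = I·t = 15.00 × 1488.0 = 22320 C; n(e⁻) = 0.2313 mol.
n(Co) = n(e⁻)/2 = 0.1156 mol, so m = 0.1156 × 58.93 = 6.815 g.
Volume = m/ρ = 6.815 / 8.9 = 0.7657 cm³.
Thickness = V/A = 0.7657 / 149 = 0.00514 cm = 51.4 μm.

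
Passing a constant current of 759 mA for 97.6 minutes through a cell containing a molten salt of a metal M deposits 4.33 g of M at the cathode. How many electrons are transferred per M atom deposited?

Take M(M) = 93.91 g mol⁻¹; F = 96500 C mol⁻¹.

1

Q = I·t = 0.7590 A × 5856.0 s = 4445 C, so n(e⁻) = 4445/96500 = 0.04606 mol.
n(M) deposited = 4.33 / 93.91 = 0.04611 mol.
Electrons per atom = n(e⁻)/n(M) = 0.04606 / 0.04611 = 0.999 ≈ 1, so the ion is M⁺.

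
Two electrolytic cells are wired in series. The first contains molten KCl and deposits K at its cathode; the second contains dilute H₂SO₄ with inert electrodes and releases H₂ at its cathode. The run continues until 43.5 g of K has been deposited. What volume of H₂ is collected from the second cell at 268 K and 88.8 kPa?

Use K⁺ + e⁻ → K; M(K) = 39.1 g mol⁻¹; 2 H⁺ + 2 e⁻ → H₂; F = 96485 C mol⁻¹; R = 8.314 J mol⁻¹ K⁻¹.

14.0 L

n(K) = 43.5 / 39.1 = 1.113 mol, so n(e⁻) = 1 × 1.113 = 1.113 mol.
The cells are in series, so the same 1.113 mol of electrons passes through the second cell.
2 H⁺ + 2 e⁻ → H₂ — 2 mol e⁻ per mol H₂, so n(H₂) = 1.113/2 = 0.5563 mol.
V = nRT/P = (0.5563 × 8.314 × 268) / (88.8 × 10³) = 0.0140 m³ = 14.0 L.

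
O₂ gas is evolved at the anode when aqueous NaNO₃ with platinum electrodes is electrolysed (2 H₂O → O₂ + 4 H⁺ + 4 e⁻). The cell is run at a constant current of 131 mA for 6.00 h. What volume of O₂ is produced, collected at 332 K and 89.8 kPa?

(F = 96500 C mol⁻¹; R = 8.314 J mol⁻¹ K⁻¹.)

Q = I·t = 0.1310 A × 21600 s = 2830 C.
n(e⁻) = Q/F = 2830 / 96500 = 0.02932 mol.
4 electrons are transferred per O₂ molecule, so n(O₂) = 0.02932 / 4 = 0.007331 mol.
V = nRT/P = (0.007331 × 8.314 × 332) / (89.8 × 10³ Pa) = 2.25 × 10⁻⁴ m³ = 0.225 L.

0.225 L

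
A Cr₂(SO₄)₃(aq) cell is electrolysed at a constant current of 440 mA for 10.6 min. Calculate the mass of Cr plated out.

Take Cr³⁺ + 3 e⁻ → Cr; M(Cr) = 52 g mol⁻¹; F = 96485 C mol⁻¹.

Q = I·t = 0.4400 A × 636.00 s = 279.8 C.
n(e⁻) = Q/F = 279.8 / 96485 = 0.002900 mol.
Cr³⁺ + 3 e⁻ → Cr, so n(Cr) = n(e⁻)/3 = 0.0009668 mol.
m = n·M = 0.0009668 × 52 = 0.0503 g.

0.0503 g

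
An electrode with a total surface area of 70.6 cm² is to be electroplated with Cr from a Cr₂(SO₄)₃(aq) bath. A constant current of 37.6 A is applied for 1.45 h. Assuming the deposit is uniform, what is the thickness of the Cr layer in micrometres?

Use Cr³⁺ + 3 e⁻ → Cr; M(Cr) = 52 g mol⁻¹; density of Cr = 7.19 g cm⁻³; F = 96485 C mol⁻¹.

695 μm

Q = I·t = 37.60 × 5220.0 = 196300 C; n(e⁻) = 2.034 mol.
n(Cr) = n(e⁻)/3 = 0.6781 mol, so m = 0.6781 × 52 = 35.26 g.
Volume = m/ρ = 35.26 / 7.19 = 4.904 cm³.
Thickness = V/A = 4.904 / 70.6 = 0.0695 cm = 695 μm.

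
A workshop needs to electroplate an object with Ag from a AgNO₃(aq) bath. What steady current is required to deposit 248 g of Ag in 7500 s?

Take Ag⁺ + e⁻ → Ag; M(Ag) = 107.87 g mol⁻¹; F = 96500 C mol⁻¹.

n(Ag) = 248 / 107.87 = 2.299 mol.
n(e⁻) = 1 × 2.299 = 2.299 mol.
Q = n(e⁻)·F = 2.299 × 96500 = 221900 C.
I = Q/t = 221900 / 7500.0 s = 29.6 A.

29.6 A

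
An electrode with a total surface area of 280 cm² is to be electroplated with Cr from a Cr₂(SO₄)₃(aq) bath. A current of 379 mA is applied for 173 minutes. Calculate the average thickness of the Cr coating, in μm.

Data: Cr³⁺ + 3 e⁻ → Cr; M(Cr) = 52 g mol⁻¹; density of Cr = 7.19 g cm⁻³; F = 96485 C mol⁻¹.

Q = I·t = 0.3790 × 10380 = 3934 C; n(e⁻) = 0.04077 mol.
n(Cr) = n(e⁻)/3 = 0.01359 mol, so m = 0.01359 × 52 = 0.7067 g.
Volume = m/ρ = 0.7067 / 7.19 = 0.09829 cm³.
Thickness = V/A = 0.09829 / 280 = 3.51 × 10⁻⁴ cm = 3.51 μm.

3.51 μm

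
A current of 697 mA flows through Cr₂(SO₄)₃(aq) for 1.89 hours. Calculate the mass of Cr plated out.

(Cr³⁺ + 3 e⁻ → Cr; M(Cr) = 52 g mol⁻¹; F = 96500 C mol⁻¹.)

Q = I·t = 0.6970 A × 6804.0 s = 4742 C.
n(e⁻) = Q/F = 4742 / 96500 = 0.04914 mol.
Cr³⁺ + 3 e⁻ → Cr, so n(Cr) = n(e⁻)/3 = 0.01638 mol.
m = n·M = 0.01638 × 52 = 0.852 g.

0.852 g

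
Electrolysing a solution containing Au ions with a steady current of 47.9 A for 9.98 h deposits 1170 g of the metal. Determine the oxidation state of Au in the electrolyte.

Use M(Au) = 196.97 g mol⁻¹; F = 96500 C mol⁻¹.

Q = I·t = 47.90 A × 35928 s = 1721000 C, so n(e⁻) = 1721000/96500 = 17.83 mol.
n(Au) deposited = 1170 / 196.97 = 5.940 mol.
Electrons per atom = n(e⁻)/n(Au) = 17.83 / 5.940 = 3.00 ≈ 3, so the ion is Au³⁺.

+3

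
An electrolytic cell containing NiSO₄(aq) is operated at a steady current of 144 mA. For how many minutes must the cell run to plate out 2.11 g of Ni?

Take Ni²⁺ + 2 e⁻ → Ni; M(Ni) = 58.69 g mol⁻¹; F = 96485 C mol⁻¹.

n(Ni) = m/M = 2.11 / 58.69 = 0.03595 mol.
Each Ni atom requires 2 electrons, so n(e⁻) = 2 × 0.03595 = 0.07190 mol.
Q = n(e⁻)·F = 0.07190 × 96485 = 6938 C.
t = Q/I = 6938 / 0.1440 A = 48180 s = 803 min.

803 min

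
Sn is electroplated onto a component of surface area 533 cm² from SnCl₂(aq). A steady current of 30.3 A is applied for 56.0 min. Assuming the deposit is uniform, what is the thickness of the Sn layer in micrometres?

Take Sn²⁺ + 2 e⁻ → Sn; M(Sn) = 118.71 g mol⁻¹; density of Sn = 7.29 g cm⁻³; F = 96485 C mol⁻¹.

161 μm

Q = I·t = 30.30 × 3360.0 = 101800 C; n(e⁻) = 1.055 mol.
n(Sn) = n(e⁻)/2 = 0.5276 mol, so m = 0.5276 × 118.71 = 62.63 g.
Volume = m/ρ = 62.63 / 7.29 = 8.591 cm³.
Thickness = V/A = 8.591 / 533 = 0.0161 cm = 161 μm.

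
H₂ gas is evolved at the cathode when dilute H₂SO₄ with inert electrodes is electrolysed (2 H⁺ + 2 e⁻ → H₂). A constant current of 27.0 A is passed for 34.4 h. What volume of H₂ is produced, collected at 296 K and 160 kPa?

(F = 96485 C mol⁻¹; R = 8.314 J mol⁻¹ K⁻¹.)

Q = I·t = 27.00 A × 123840 s = 3344000 C.
n(e⁻) = Q/F = 3344000 / 96485 = 34.65 mol.
2 electrons are transferred per H₂ molecule, so n(H₂) = 34.65 / 2 = 17.33 mol.
V = nRT/P = (17.33 × 8.314 × 296) / (160 × 10³ Pa) = 0.267 m³ = 267 L.

267 L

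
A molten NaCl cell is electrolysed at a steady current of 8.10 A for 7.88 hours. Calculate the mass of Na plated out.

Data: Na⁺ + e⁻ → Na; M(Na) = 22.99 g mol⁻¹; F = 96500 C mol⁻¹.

54.7 g

Q = I·t = 8.100 A × 28368 s = 229800 C.
n(e⁻) = Q/F = 229800 / 96500 = 2.381 mol.
Na⁺ + e⁻ → Na, so n(Na) = n(e⁻)/1 = 2.381 mol.
m = n·M = 2.381 × 22.99 = 54.7 g.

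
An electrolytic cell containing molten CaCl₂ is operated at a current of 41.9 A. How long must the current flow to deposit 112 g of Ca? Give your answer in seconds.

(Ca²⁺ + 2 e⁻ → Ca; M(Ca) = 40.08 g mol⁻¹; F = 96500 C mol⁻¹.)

12900 s

n(Ca) = m/M = 112 / 40.08 = 2.794 mol.
Each Ca atom requires 2 electrons, so n(e⁻) = 2 × 2.794 = 5.589 mol.
Q = n(e⁻)·F = 5.589 × 96500 = 539300 C.
t = Q/I = 539300 / 41.90 A = 12870 s.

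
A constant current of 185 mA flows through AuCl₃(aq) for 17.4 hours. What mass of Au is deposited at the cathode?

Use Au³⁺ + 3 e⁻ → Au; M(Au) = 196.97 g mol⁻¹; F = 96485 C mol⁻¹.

7.89 g

Q = I·t = 0.1850 A × 62640 s = 11590 C.
n(e⁻) = Q/F = 11590 / 96485 = 0.1201 mol.
Au³⁺ + 3 e⁻ → Au, so n(Au) = n(e⁻)/3 = 0.04004 mol.
m = n·M = 0.04004 × 196.97 = 7.89 g.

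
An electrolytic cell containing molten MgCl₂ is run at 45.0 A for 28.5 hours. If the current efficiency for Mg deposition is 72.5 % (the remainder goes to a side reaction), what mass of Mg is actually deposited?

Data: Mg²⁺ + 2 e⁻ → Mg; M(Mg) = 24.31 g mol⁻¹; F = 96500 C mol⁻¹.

Q = I·t = 45.00 × 102600 = 4617000 C.
n(e⁻) = 4617000/96500 = 47.84 mol; theoretically n(Mg) = 47.84/2 = 23.92 mol, m_theo = 581.6 g.
At 72.5 % efficiency, m_actual = 0.725 × 581.6 = 422 g.

422 g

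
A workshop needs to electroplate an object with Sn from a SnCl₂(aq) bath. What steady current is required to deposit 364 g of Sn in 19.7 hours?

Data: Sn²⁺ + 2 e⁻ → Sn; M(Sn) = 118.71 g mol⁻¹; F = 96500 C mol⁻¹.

8.34 A

n(Sn) = 364 / 118.71 = 3.066 mol.
n(e⁻) = 2 × 3.066 = 6.133 mol.
Q = n(e⁻)·F = 6.133 × 96500 = 591800 C.
I = Q/t = 591800 / 70920 s = 8.34 A.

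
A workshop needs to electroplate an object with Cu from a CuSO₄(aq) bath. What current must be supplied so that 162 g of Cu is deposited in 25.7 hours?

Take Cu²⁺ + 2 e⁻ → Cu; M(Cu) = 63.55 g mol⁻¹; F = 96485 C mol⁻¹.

n(Cu) = 162 / 63.55 = 2.549 mol.
n(e⁻) = 2 × 2.549 = 5.098 mol.
Q = n(e⁻)·F = 5.098 × 96485 = 491900 C.
I = Q/t = 491900 / 92520 s = 5.32 A.

5.32 A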